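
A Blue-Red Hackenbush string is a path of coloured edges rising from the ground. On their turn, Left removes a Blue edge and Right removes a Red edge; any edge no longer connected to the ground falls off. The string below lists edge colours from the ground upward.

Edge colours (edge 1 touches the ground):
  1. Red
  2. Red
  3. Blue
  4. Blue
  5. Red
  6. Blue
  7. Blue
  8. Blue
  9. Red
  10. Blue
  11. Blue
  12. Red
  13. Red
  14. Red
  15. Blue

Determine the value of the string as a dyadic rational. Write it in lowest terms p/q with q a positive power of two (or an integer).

g_1 [R]  L=[—]  R=[0]  — -1
g_2 [RR]  L=[—]  R=[-1 0]  — -2
g_3 [RRB]  L=[-2]  R=[-1 0]  — -3/2
g_4 [RRBB]  L=[-2 -3/2]  R=[-1 0]  — -5/4
g_5 [RRBBR]  L=[-2 -3/2]  R=[-5/4 -1 0]  — -11/8
g_6 [RRBBRB]  L=[-2 -3/2 -11/8]  R=[-5/4 -1 0]  — -21/16
g_7 [RRBBRBB]  L=[-2 -3/2 -11/8 -21/16]  R=[-5/4 -1 0]  — -41/32
g_8 [RRBBRBBB]  L=[-2 -3/2 -11/8 -21/16 -41/32]  R=[-5/4 -1 0]  — -81/64
g_9 [RRBBRBBBR]  L=[-2 -3/2 -11/8 -21/16 -41/32]  R=[-81/64 -5/4 -1 0]  — -163/128
g_10 [RRBBRBBBRB]  L=[-2 -3/2 -11/8 -21/16 -41/32 -163/128]  R=[-81/64 -5/4 -1 0]  — -325/256
g_11 [RRBBRBBBRBB]  L=[-2 -3/2 -11/8 -21/16 -41/32 -163/128 -325/256]  R=[-81/64 -5/4 -1 0]  — -649/512
g_12 [RRBBRBBBRBBR]  L=[-2 -3/2 -11/8 -21/16 -41/32 -163/128 -325/256]  R=[-649/512 -81/64 -5/4 -1 0]  — -1299/1024
g_13 [RRBBRBBBRBBRR]  L=[-2 -3/2 -11/8 -21/16 -41/32 -163/128 -325/256]  R=[-1299/1024 -649/512 -81/64 -5/4 -1 0]  — -2599/2048
g_14 [RRBBRBBBRBBRRR]  L=[-2 -3/2 -11/8 -21/16 -41/32 -163/128 -325/256]  R=[-2599/2048 -1299/1024 -649/512 -81/64 -5/4 -1 0]  — -5199/4096
g_15 [RRBBRBBBRBBRRRB]  L=[-2 -3/2 -11/8 -21/16 -41/32 -163/128 -325/256 -5199/4096]  R=[-2599/2048 -1299/1024 -649/512 -81/64 -5/4 -1 0]  — -10397/8192

-10397/8192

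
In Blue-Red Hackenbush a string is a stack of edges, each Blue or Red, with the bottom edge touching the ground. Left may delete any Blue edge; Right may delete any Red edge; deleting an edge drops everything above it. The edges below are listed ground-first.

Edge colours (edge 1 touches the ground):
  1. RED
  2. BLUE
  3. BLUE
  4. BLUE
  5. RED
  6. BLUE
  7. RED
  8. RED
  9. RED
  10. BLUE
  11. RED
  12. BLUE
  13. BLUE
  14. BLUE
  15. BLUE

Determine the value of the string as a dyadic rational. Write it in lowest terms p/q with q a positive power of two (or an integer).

-2977/16384

Build val(s[:k]) for k = 1..15, string s = RED BLUE BLUE BLUE RED BLUE RED RED RED BLUE RED BLUE BLUE BLUE BLUE.
R: Left { — }, Right { 0 } gives simplest -1
RB: Left { -1 }, Right { 0 } gives simplest -1/2
RBB: Left { -1, -1/2 }, Right { 0 } gives simplest -1/4
RBBB: Left { -1, -1/2, -1/4 }, Right { 0 } gives simplest -1/8
RBBBR: Left { -1, -1/2, -1/4 }, Right { -1/8, 0 } gives simplest -3/16
RBBBRB: Left { -1, -1/2, -1/4, -3/16 }, Right { -1/8, 0 } gives simplest -5/32
RBBBRBR: Left { -1, -1/2, -1/4, -3/16 }, Right { -5/32, -1/8, 0 } gives simplest -11/64
RBBBRBRR: Left { -1, -1/2, -1/4, -3/16 }, Right { -11/64, -5/32, -1/8, 0 } gives simplest -23/128
RBBBRBRRR: Left { -1, -1/2, -1/4, -3/16 }, Right { -23/128, -11/64, -5/32, -1/8, 0 } gives simplest -47/256
RBBBRBRRRB: Left { -1, -1/2, -1/4, -3/16, -47/256 }, Right { -23/128, -11/64, -5/32, -1/8, 0 } gives simplest -93/512
RBBBRBRRRBR: Left { -1, -1/2, -1/4, -3/16, -47/256 }, Right { -93/512, -23/128, -11/64, -5/32, -1/8, 0 } gives simplest -187/1024
RBBBRBRRRBRB: Left { -1, -1/2, -1/4, -3/16, -47/256, -187/1024 }, Right { -93/512, -23/128, -11/64, -5/32, -1/8, 0 } gives simplest -373/2048
RBBBRBRRRBRBB: Left { -1, -1/2, -1/4, -3/16, -47/256, -187/1024, -373/2048 }, Right { -93/512, -23/128, -11/64, -5/32, -1/8, 0 } gives simplest -745/4096
RBBBRBRRRBRBBB: Left { -1, -1/2, -1/4, -3/16, -47/256, -187/1024, -373/2048, -745/4096 }, Right { -93/512, -23/128, -11/64, -5/32, -1/8, 0 } gives simplest -1489/8192
RBBBRBRRRBRBBBB: Left { -1, -1/2, -1/4, -3/16, -47/256, -187/1024, -373/2048, -745/4096, -1489/8192 }, Right { -93/512, -23/128, -11/64, -5/32, -1/8, 0 } gives simplest -2977/16384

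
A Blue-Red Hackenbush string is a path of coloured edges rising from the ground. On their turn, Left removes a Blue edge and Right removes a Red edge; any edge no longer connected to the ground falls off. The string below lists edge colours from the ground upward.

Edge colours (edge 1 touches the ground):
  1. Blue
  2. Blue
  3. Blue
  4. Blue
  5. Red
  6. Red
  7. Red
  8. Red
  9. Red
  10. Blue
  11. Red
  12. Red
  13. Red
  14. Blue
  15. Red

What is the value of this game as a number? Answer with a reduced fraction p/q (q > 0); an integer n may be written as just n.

6213/2048

Recurse on prefixes of the 15-edge string Blue Blue Blue Blue Red Red Red Red Red Blue Red Red Red Blue Red:
G(B) = { 0 |  } -> 1
G(BB) = { 0; 1 |  } -> 2
G(BBB) = { 0; 1; 2 |  } -> 3
G(BBBB) = { 0; 1; 2; 3 |  } -> 4
G(BBBBR) = { 0; 1; 2; 3 | 4 } -> 7/2
G(BBBBRR) = { 0; 1; 2; 3 | 7/2; 4 } -> 13/4
G(BBBBRRR) = { 0; 1; 2; 3 | 13/4; 7/2; 4 } -> 25/8
G(BBBBRRRR) = { 0; 1; 2; 3 | 25/8; 13/4; 7/2; 4 } -> 49/16
G(BBBBRRRRR) = { 0; 1; 2; 3 | 49/16; 25/8; 13/4; 7/2; 4 } -> 97/32
G(BBBBRRRRRB) = { 0; 1; 2; 3; 97/32 | 49/16; 25/8; 13/4; 7/2; 4 } -> 195/64
G(BBBBRRRRRBR) = { 0; 1; 2; 3; 97/32 | 195/64; 49/16; 25/8; 13/4; 7/2; 4 } -> 389/128
G(BBBBRRRRRBRR) = { 0; 1; 2; 3; 97/32 | 389/128; 195/64; 49/16; 25/8; 13/4; 7/2; 4 } -> 777/256
G(BBBBRRRRRBRRR) = { 0; 1; 2; 3; 97/32 | 777/256; 389/128; 195/64; 49/16; 25/8; 13/4; 7/2; 4 } -> 1553/512
G(BBBBRRRRRBRRRB) = { 0; 1; 2; 3; 97/32; 1553/512 | 777/256; 389/128; 195/64; 49/16; 25/8; 13/4; 7/2; 4 } -> 3107/1024
G(BBBBRRRRRBRRRBR) = { 0; 1; 2; 3; 97/32; 1553/512 | 3107/1024; 777/256; 389/128; 195/64; 49/16; 25/8; 13/4; 7/2; 4 } -> 6213/2048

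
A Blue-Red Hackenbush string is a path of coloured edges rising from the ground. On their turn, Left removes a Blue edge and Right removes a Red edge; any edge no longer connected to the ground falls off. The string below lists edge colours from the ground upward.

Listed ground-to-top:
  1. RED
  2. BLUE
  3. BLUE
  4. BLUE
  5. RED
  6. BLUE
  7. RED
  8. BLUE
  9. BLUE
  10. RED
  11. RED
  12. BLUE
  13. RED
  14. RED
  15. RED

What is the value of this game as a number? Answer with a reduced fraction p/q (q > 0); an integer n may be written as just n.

g(R) = { — | 0 } -> -1
g(RB) = { -1 | 0 } -> -1/2
g(RBB) = { -1; -1/2 | 0 } -> -1/4
g(RBBB) = { -1; -1/2; -1/4 | 0 } -> -1/8
g(RBBBR) = { -1; -1/2; -1/4 | -1/8; 0 } -> -3/16
g(RBBBRB) = { -1; -1/2; -1/4; -3/16 | -1/8; 0 } -> -5/32
g(RBBBRBR) = { -1; -1/2; -1/4; -3/16 | -5/32; -1/8; 0 } -> -11/64
g(RBBBRBRB) = { -1; -1/2; -1/4; -3/16; -11/64 | -5/32; -1/8; 0 } -> -21/128
g(RBBBRBRBB) = { -1; -1/2; -1/4; -3/16; -11/64; -21/128 | -5/32; -1/8; 0 } -> -41/256
g(RBBBRBRBBR) = { -1; -1/2; -1/4; -3/16; -11/64; -21/128 | -41/256; -5/32; -1/8; 0 } -> -83/512
g(RBBBRBRBBRR) = { -1; -1/2; -1/4; -3/16; -11/64; -21/128 | -83/512; -41/256; -5/32; -1/8; 0 } -> -167/1024
g(RBBBRBRBBRRB) = { -1; -1/2; -1/4; -3/16; -11/64; -21/128; -167/1024 | -83/512; -41/256; -5/32; -1/8; 0 } -> -333/2048
g(RBBBRBRBBRRBR) = { -1; -1/2; -1/4; -3/16; -11/64; -21/128; -167/1024 | -333/2048; -83/512; -41/256; -5/32; -1/8; 0 } -> -667/4096
g(RBBBRBRBBRRBRR) = { -1; -1/2; -1/4; -3/16; -11/64; -21/128; -167/1024 | -667/4096; -333/2048; -83/512; -41/256; -5/32; -1/8; 0 } -> -1335/8192
g(RBBBRBRBBRRBRRR) = { -1; -1/2; -1/4; -3/16; -11/64; -21/128; -167/1024 | -1335/8192; -667/4096; -333/2048; -83/512; -41/256; -5/32; -1/8; 0 } -> -2671/16384

-2671/16384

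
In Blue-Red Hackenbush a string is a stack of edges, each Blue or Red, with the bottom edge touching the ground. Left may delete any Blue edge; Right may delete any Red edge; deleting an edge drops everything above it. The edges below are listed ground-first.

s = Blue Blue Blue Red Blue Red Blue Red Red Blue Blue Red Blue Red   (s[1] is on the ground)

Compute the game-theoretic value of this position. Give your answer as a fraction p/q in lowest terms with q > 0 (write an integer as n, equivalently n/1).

5429/2048

step 1: add Blue to get B; options L={ 0 } R={ · } gives 1
step 2: add Blue to get BB; options L={ 0 1 } R={ · } gives 2
step 3: add Blue to get BBB; options L={ 0 1 2 } R={ · } gives 3
step 4: add Red to get BBBR; options L={ 0 1 2 } R={ 3 } gives 5/2
step 5: add Blue to get BBBRB; options L={ 0 1 2 5/2 } R={ 3 } gives 11/4
step 6: add Red to get BBBRBR; options L={ 0 1 2 5/2 } R={ 11/4 3 } gives 21/8
step 7: add Blue to get BBBRBRB; options L={ 0 1 2 5/2 21/8 } R={ 11/4 3 } gives 43/16
step 8: add Red to get BBBRBRBR; options L={ 0 1 2 5/2 21/8 } R={ 43/16 11/4 3 } gives 85/32
step 9: add Red to get BBBRBRBRR; options L={ 0 1 2 5/2 21/8 } R={ 85/32 43/16 11/4 3 } gives 169/64
step 10: add Blue to get BBBRBRBRRB; options L={ 0 1 2 5/2 21/8 169/64 } R={ 85/32 43/16 11/4 3 } gives 339/128
step 11: add Blue to get BBBRBRBRRBB; options L={ 0 1 2 5/2 21/8 169/64 339/128 } R={ 85/32 43/16 11/4 3 } gives 679/256
step 12: add Red to get BBBRBRBRRBBR; options L={ 0 1 2 5/2 21/8 169/64 339/128 } R={ 679/256 85/32 43/16 11/4 3 } gives 1357/512
step 13: add Blue to get BBBRBRBRRBBRB; options L={ 0 1 2 5/2 21/8 169/64 339/128 1357/512 } R={ 679/256 85/32 43/16 11/4 3 } gives 2715/1024
step 14: add Red to get BBBRBRBRRBBRBR; options L={ 0 1 2 5/2 21/8 169/64 339/128 1357/512 } R={ 2715/1024 679/256 85/32 43/16 11/4 3 } gives 5429/2048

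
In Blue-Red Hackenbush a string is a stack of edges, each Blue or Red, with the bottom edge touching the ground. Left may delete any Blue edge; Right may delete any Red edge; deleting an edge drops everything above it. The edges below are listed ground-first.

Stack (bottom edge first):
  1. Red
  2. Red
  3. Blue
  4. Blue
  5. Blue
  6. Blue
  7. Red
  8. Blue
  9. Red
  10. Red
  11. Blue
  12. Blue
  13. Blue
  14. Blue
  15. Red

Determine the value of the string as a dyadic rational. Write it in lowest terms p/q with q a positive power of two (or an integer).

Build g(s[:k]) for k = 1..15, string s = Red Red Blue Blue Blue Blue Red Blue Red Red Blue Blue Blue Blue Red.
g_1 [R]  L=[none]  R=[0]  — -1
g_2 [RR]  L=[none]  R=[-1; 0]  — -2
g_3 [RRB]  L=[-2]  R=[-1; 0]  — -3/2
g_4 [RRBB]  L=[-2; -3/2]  R=[-1; 0]  — -5/4
g_5 [RRBBB]  L=[-2; -3/2; -5/4]  R=[-1; 0]  — -9/8
g_6 [RRBBBB]  L=[-2; -3/2; -5/4; -9/8]  R=[-1; 0]  — -17/16
g_7 [RRBBBBR]  L=[-2; -3/2; -5/4; -9/8]  R=[-17/16; -1; 0]  — -35/32
g_8 [RRBBBBRB]  L=[-2; -3/2; -5/4; -9/8; -35/32]  R=[-17/16; -1; 0]  — -69/64
g_9 [RRBBBBRBR]  L=[-2; -3/2; -5/4; -9/8; -35/32]  R=[-69/64; -17/16; -1; 0]  — -139/128
g_10 [RRBBBBRBRR]  L=[-2; -3/2; -5/4; -9/8; -35/32]  R=[-139/128; -69/64; -17/16; -1; 0]  — -279/256
g_11 [RRBBBBRBRRB]  L=[-2; -3/2; -5/4; -9/8; -35/32; -279/256]  R=[-139/128; -69/64; -17/16; -1; 0]  — -557/512
g_12 [RRBBBBRBRRBB]  L=[-2; -3/2; -5/4; -9/8; -35/32; -279/256; -557/512]  R=[-139/128; -69/64; -17/16; -1; 0]  — -1113/1024
g_13 [RRBBBBRBRRBBB]  L=[-2; -3/2; -5/4; -9/8; -35/32; -279/256; -557/512; -1113/1024]  R=[-139/128; -69/64; -17/16; -1; 0]  — -2225/2048
g_14 [RRBBBBRBRRBBBB]  L=[-2; -3/2; -5/4; -9/8; -35/32; -279/256; -557/512; -1113/1024; -2225/2048]  R=[-139/128; -69/64; -17/16; -1; 0]  — -4449/4096
g_15 [RRBBBBRBRRBBBBR]  L=[-2; -3/2; -5/4; -9/8; -35/32; -279/256; -557/512; -1113/1024; -2225/2048]  R=[-4449/4096; -139/128; -69/64; -17/16; -1; 0]  — -8899/8192

-8899/8192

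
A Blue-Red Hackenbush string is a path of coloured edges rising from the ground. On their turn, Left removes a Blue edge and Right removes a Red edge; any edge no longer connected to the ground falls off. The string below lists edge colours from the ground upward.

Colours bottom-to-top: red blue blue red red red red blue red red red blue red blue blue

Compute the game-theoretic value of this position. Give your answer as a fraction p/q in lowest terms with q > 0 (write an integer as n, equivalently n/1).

r: Left {  }, Right { 0 } => simplest -1
rb: Left { -1 }, Right { 0 } => simplest -1/2
rbb: Left { -1, -1/2 }, Right { 0 } => simplest -1/4
rbbr: Left { -1, -1/2 }, Right { -1/4, 0 } => simplest -3/8
rbbrr: Left { -1, -1/2 }, Right { -3/8, -1/4, 0 } => simplest -7/16
rbbrrr: Left { -1, -1/2 }, Right { -7/16, -3/8, -1/4, 0 } => simplest -15/32
rbbrrrr: Left { -1, -1/2 }, Right { -15/32, -7/16, -3/8, -1/4, 0 } => simplest -31/64
rbbrrrrb: Left { -1, -1/2, -31/64 }, Right { -15/32, -7/16, -3/8, -1/4, 0 } => simplest -61/128
rbbrrrrbr: Left { -1, -1/2, -31/64 }, Right { -61/128, -15/32, -7/16, -3/8, -1/4, 0 } => simplest -123/256
rbbrrrrbrr: Left { -1, -1/2, -31/64 }, Right { -123/256, -61/128, -15/32, -7/16, -3/8, -1/4, 0 } => simplest -247/512
rbbrrrrbrrr: Left { -1, -1/2, -31/64 }, Right { -247/512, -123/256, -61/128, -15/32, -7/16, -3/8, -1/4, 0 } => simplest -495/1024
rbbrrrrbrrrb: Left { -1, -1/2, -31/64, -495/1024 }, Right { -247/512, -123/256, -61/128, -15/32, -7/16, -3/8, -1/4, 0 } => simplest -989/2048
rbbrrrrbrrrbr: Left { -1, -1/2, -31/64, -495/1024 }, Right { -989/2048, -247/512, -123/256, -61/128, -15/32, -7/16, -3/8, -1/4, 0 } => simplest -1979/4096
rbbrrrrbrrrbrb: Left { -1, -1/2, -31/64, -495/1024, -1979/4096 }, Right { -989/2048, -247/512, -123/256, -61/128, -15/32, -7/16, -3/8, -1/4, 0 } => simplest -3957/8192
rbbrrrrbrrrbrbb: Left { -1, -1/2, -31/64, -495/1024, -1979/4096, -3957/8192 }, Right { -989/2048, -247/512, -123/256, -61/128, -15/32, -7/16, -3/8, -1/4, 0 } => simplest -7913/16384

-7913/16384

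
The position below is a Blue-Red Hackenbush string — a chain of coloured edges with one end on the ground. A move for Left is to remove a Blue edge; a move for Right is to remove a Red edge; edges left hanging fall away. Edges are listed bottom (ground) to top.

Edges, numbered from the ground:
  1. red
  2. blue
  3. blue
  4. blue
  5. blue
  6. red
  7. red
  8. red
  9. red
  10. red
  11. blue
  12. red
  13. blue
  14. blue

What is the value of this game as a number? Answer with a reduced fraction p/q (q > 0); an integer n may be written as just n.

Build value(s[:k]) for k = 1..14, string s = red blue blue blue blue red red red red red blue red blue blue.
step 1: add red to get r; options L={ ∅ } R={ 0 } gives -1
step 2: add blue to get rb; options L={ -1 } R={ 0 } gives -1/2
step 3: add blue to get rbb; options L={ -1; -1/2 } R={ 0 } gives -1/4
step 4: add blue to get rbbb; options L={ -1; -1/2; -1/4 } R={ 0 } gives -1/8
step 5: add blue to get rbbbb; options L={ -1; -1/2; -1/4; -1/8 } R={ 0 } gives -1/16
step 6: add red to get rbbbbr; options L={ -1; -1/2; -1/4; -1/8 } R={ -1/16; 0 } gives -3/32
step 7: add red to get rbbbbrr; options L={ -1; -1/2; -1/4; -1/8 } R={ -3/32; -1/16; 0 } gives -7/64
step 8: add red to get rbbbbrrr; options L={ -1; -1/2; -1/4; -1/8 } R={ -7/64; -3/32; -1/16; 0 } gives -15/128
step 9: add red to get rbbbbrrrr; options L={ -1; -1/2; -1/4; -1/8 } R={ -15/128; -7/64; -3/32; -1/16; 0 } gives -31/256
step 10: add red to get rbbbbrrrrr; options L={ -1; -1/2; -1/4; -1/8 } R={ -31/256; -15/128; -7/64; -3/32; -1/16; 0 } gives -63/512
step 11: add blue to get rbbbbrrrrrb; options L={ -1; -1/2; -1/4; -1/8; -63/512 } R={ -31/256; -15/128; -7/64; -3/32; -1/16; 0 } gives -125/1024
step 12: add red to get rbbbbrrrrrbr; options L={ -1; -1/2; -1/4; -1/8; -63/512 } R={ -125/1024; -31/256; -15/128; -7/64; -3/32; -1/16; 0 } gives -251/2048
step 13: add blue to get rbbbbrrrrrbrb; options L={ -1; -1/2; -1/4; -1/8; -63/512; -251/2048 } R={ -125/1024; -31/256; -15/128; -7/64; -3/32; -1/16; 0 } gives -501/4096
step 14: add blue to get rbbbbrrrrrbrbb; options L={ -1; -1/2; -1/4; -1/8; -63/512; -251/2048; -501/4096 } R={ -125/1024; -31/256; -15/128; -7/64; -3/32; -1/16; 0 } gives -1001/8192

-1001/8192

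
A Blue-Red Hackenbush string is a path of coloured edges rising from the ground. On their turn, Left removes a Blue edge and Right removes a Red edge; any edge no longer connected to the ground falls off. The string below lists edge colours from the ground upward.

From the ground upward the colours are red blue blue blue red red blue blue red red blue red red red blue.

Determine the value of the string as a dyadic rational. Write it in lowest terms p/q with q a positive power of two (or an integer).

-3293/16384

r: Left { — }, Right { 0 } => simplest -1
rb: Left { -1 }, Right { 0 } => simplest -1/2
rbb: Left { -1 -1/2 }, Right { 0 } => simplest -1/4
rbbb: Left { -1 -1/2 -1/4 }, Right { 0 } => simplest -1/8
rbbbr: Left { -1 -1/2 -1/4 }, Right { -1/8 0 } => simplest -3/16
rbbbrr: Left { -1 -1/2 -1/4 }, Right { -3/16 -1/8 0 } => simplest -7/32
rbbbrrb: Left { -1 -1/2 -1/4 -7/32 }, Right { -3/16 -1/8 0 } => simplest -13/64
rbbbrrbb: Left { -1 -1/2 -1/4 -7/32 -13/64 }, Right { -3/16 -1/8 0 } => simplest -25/128
rbbbrrbbr: Left { -1 -1/2 -1/4 -7/32 -13/64 }, Right { -25/128 -3/16 -1/8 0 } => simplest -51/256
rbbbrrbbrr: Left { -1 -1/2 -1/4 -7/32 -13/64 }, Right { -51/256 -25/128 -3/16 -1/8 0 } => simplest -103/512
rbbbrrbbrrb: Left { -1 -1/2 -1/4 -7/32 -13/64 -103/512 }, Right { -51/256 -25/128 -3/16 -1/8 0 } => simplest -205/1024
rbbbrrbbrrbr: Left { -1 -1/2 -1/4 -7/32 -13/64 -103/512 }, Right { -205/1024 -51/256 -25/128 -3/16 -1/8 0 } => simplest -411/2048
rbbbrrbbrrbrr: Left { -1 -1/2 -1/4 -7/32 -13/64 -103/512 }, Right { -411/2048 -205/1024 -51/256 -25/128 -3/16 -1/8 0 } => simplest -823/4096
rbbbrrbbrrbrrr: Left { -1 -1/2 -1/4 -7/32 -13/64 -103/512 }, Right { -823/4096 -411/2048 -205/1024 -51/256 -25/128 -3/16 -1/8 0 } => simplest -1647/8192
rbbbrrbbrrbrrrb: Left { -1 -1/2 -1/4 -7/32 -13/64 -103/512 -1647/8192 }, Right { -823/4096 -411/2048 -205/1024 -51/256 -25/128 -3/16 -1/8 0 } => simplest -3293/16384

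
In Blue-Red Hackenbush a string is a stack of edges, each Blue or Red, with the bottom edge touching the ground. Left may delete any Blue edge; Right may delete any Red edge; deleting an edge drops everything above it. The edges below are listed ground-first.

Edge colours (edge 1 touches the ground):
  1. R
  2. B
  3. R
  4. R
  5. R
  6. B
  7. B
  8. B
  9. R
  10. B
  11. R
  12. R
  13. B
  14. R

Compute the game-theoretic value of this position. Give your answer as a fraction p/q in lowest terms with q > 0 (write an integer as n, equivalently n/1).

-7259/8192

1 of 14 · R · max L −∞ · min R 0 ⇒ -1
2 of 14 · RB · max L -1 · min R 0 ⇒ -1/2
3 of 14 · RBR · max L -1 · min R -1/2 ⇒ -3/4
4 of 14 · RBRR · max L -1 · min R -3/4 ⇒ -7/8
5 of 14 · RBRRR · max L -1 · min R -7/8 ⇒ -15/16
6 of 14 · RBRRRB · max L -15/16 · min R -7/8 ⇒ -29/32
7 of 14 · RBRRRBB · max L -29/32 · min R -7/8 ⇒ -57/64
8 of 14 · RBRRRBBB · max L -57/64 · min R -7/8 ⇒ -113/128
9 of 14 · RBRRRBBBR · max L -57/64 · min R -113/128 ⇒ -227/256
10 of 14 · RBRRRBBBRB · max L -227/256 · min R -113/128 ⇒ -453/512
11 of 14 · RBRRRBBBRBR · max L -227/256 · min R -453/512 ⇒ -907/1024
12 of 14 · RBRRRBBBRBRR · max L -227/256 · min R -907/1024 ⇒ -1815/2048
13 of 14 · RBRRRBBBRBRRB · max L -1815/2048 · min R -907/1024 ⇒ -3629/4096
14 of 14 · RBRRRBBBRBRRBR · max L -1815/2048 · min R -3629/4096 ⇒ -7259/8192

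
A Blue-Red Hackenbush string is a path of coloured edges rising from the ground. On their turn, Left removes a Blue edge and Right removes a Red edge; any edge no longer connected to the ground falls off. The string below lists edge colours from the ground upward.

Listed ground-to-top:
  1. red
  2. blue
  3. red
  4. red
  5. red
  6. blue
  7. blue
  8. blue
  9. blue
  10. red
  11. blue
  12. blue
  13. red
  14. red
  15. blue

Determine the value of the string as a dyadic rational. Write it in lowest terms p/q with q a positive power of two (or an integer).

-14413/16384

r: Left { · }, Right { 0 } = simplest -1
rb: Left { -1 }, Right { 0 } = simplest -1/2
rbr: Left { -1 }, Right { -1/2 0 } = simplest -3/4
rbrr: Left { -1 }, Right { -3/4 -1/2 0 } = simplest -7/8
rbrrr: Left { -1 }, Right { -7/8 -3/4 -1/2 0 } = simplest -15/16
rbrrrb: Left { -1 -15/16 }, Right { -7/8 -3/4 -1/2 0 } = simplest -29/32
rbrrrbb: Left { -1 -15/16 -29/32 }, Right { -7/8 -3/4 -1/2 0 } = simplest -57/64
rbrrrbbb: Left { -1 -15/16 -29/32 -57/64 }, Right { -7/8 -3/4 -1/2 0 } = simplest -113/128
rbrrrbbbb: Left { -1 -15/16 -29/32 -57/64 -113/128 }, Right { -7/8 -3/4 -1/2 0 } = simplest -225/256
rbrrrbbbbr: Left { -1 -15/16 -29/32 -57/64 -113/128 }, Right { -225/256 -7/8 -3/4 -1/2 0 } = simplest -451/512
rbrrrbbbbrb: Left { -1 -15/16 -29/32 -57/64 -113/128 -451/512 }, Right { -225/256 -7/8 -3/4 -1/2 0 } = simplest -901/1024
rbrrrbbbbrbb: Left { -1 -15/16 -29/32 -57/64 -113/128 -451/512 -901/1024 }, Right { -225/256 -7/8 -3/4 -1/2 0 } = simplest -1801/2048
rbrrrbbbbrbbr: Left { -1 -15/16 -29/32 -57/64 -113/128 -451/512 -901/1024 }, Right { -1801/2048 -225/256 -7/8 -3/4 -1/2 0 } = simplest -3603/4096
rbrrrbbbbrbbrr: Left { -1 -15/16 -29/32 -57/64 -113/128 -451/512 -901/1024 }, Right { -3603/4096 -1801/2048 -225/256 -7/8 -3/4 -1/2 0 } = simplest -7207/8192
rbrrrbbbbrbbrrb: Left { -1 -15/16 -29/32 -57/64 -113/128 -451/512 -901/1024 -7207/8192 }, Right { -3603/4096 -1801/2048 -225/256 -7/8 -3/4 -1/2 0 } = simplest -14413/16384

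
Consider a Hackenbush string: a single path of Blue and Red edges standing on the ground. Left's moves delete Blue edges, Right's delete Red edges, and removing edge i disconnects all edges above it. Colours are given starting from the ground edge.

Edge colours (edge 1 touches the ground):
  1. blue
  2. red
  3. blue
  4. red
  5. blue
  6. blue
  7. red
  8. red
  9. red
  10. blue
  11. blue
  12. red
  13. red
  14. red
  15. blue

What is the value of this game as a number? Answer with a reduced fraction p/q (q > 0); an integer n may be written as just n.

Prefix values for blue red blue red blue blue red red red blue blue red red red blue via {L|R} + simplicity:
b: Left { 0 }, Right { · } = simplest 1
br: Left { 0 }, Right { 1 } = simplest 1/2
brb: Left { 0,1/2 }, Right { 1 } = simplest 3/4
brbr: Left { 0,1/2 }, Right { 3/4,1 } = simplest 5/8
brbrb: Left { 0,1/2,5/8 }, Right { 3/4,1 } = simplest 11/16
brbrbb: Left { 0,1/2,5/8,11/16 }, Right { 3/4,1 } = simplest 23/32
brbrbbr: Left { 0,1/2,5/8,11/16 }, Right { 23/32,3/4,1 } = simplest 45/64
brbrbbrr: Left { 0,1/2,5/8,11/16 }, Right { 45/64,23/32,3/4,1 } = simplest 89/128
brbrbbrrr: Left { 0,1/2,5/8,11/16 }, Right { 89/128,45/64,23/32,3/4,1 } = simplest 177/256
brbrbbrrrb: Left { 0,1/2,5/8,11/16,177/256 }, Right { 89/128,45/64,23/32,3/4,1 } = simplest 355/512
brbrbbrrrbb: Left { 0,1/2,5/8,11/16,177/256,355/512 }, Right { 89/128,45/64,23/32,3/4,1 } = simplest 711/1024
brbrbbrrrbbr: Left { 0,1/2,5/8,11/16,177/256,355/512 }, Right { 711/1024,89/128,45/64,23/32,3/4,1 } = simplest 1421/2048
brbrbbrrrbbrr: Left { 0,1/2,5/8,11/16,177/256,355/512 }, Right { 1421/2048,711/1024,89/128,45/64,23/32,3/4,1 } = simplest 2841/4096
brbrbbrrrbbrrr: Left { 0,1/2,5/8,11/16,177/256,355/512 }, Right { 2841/4096,1421/2048,711/1024,89/128,45/64,23/32,3/4,1 } = simplest 5681/8192
brbrbbrrrbbrrrb: Left { 0,1/2,5/8,11/16,177/256,355/512,5681/8192 }, Right { 2841/4096,1421/2048,711/1024,89/128,45/64,23/32,3/4,1 } = simplest 11363/16384

11363/16384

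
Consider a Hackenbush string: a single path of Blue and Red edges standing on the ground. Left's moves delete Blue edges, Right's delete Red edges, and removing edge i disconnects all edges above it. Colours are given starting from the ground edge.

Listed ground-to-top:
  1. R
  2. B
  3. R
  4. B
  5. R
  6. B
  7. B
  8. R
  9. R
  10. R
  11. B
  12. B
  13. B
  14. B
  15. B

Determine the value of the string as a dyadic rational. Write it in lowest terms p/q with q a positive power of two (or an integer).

-10689/16384

Recurse on prefixes of the 15-edge string R B R B R B B R R R B B B B B:
val_1 [R]  L=[(no moves)]  R=[0]  so -1
val_2 [RB]  L=[-1]  R=[0]  so -1/2
val_3 [RBR]  L=[-1]  R=[-1/2 0]  so -3/4
val_4 [RBRB]  L=[-1 -3/4]  R=[-1/2 0]  so -5/8
val_5 [RBRBR]  L=[-1 -3/4]  R=[-5/8 -1/2 0]  so -11/16
val_6 [RBRBRB]  L=[-1 -3/4 -11/16]  R=[-5/8 -1/2 0]  so -21/32
val_7 [RBRBRBB]  L=[-1 -3/4 -11/16 -21/32]  R=[-5/8 -1/2 0]  so -41/64
val_8 [RBRBRBBR]  L=[-1 -3/4 -11/16 -21/32]  R=[-41/64 -5/8 -1/2 0]  so -83/128
val_9 [RBRBRBBRR]  L=[-1 -3/4 -11/16 -21/32]  R=[-83/128 -41/64 -5/8 -1/2 0]  so -167/256
val_10 [RBRBRBBRRR]  L=[-1 -3/4 -11/16 -21/32]  R=[-167/256 -83/128 -41/64 -5/8 -1/2 0]  so -335/512
val_11 [RBRBRBBRRRB]  L=[-1 -3/4 -11/16 -21/32 -335/512]  R=[-167/256 -83/128 -41/64 -5/8 -1/2 0]  so -669/1024
val_12 [RBRBRBBRRRBB]  L=[-1 -3/4 -11/16 -21/32 -335/512 -669/1024]  R=[-167/256 -83/128 -41/64 -5/8 -1/2 0]  so -1337/2048
val_13 [RBRBRBBRRRBBB]  L=[-1 -3/4 -11/16 -21/32 -335/512 -669/1024 -1337/2048]  R=[-167/256 -83/128 -41/64 -5/8 -1/2 0]  so -2673/4096
val_14 [RBRBRBBRRRBBBB]  L=[-1 -3/4 -11/16 -21/32 -335/512 -669/1024 -1337/2048 -2673/4096]  R=[-167/256 -83/128 -41/64 -5/8 -1/2 0]  so -5345/8192
val_15 [RBRBRBBRRRBBBBB]  L=[-1 -3/4 -11/16 -21/32 -335/512 -669/1024 -1337/2048 -2673/4096 -5345/8192]  R=[-167/256 -83/128 -41/64 -5/8 -1/2 0]  so -10689/16384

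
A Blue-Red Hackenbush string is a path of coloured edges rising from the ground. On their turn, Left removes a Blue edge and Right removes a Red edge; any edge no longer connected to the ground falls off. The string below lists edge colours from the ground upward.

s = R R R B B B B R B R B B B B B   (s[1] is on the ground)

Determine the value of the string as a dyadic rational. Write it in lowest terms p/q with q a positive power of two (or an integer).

value_1 [R]  L=[none]  R=[0]  => -1
value_2 [RR]  L=[none]  R=[-1 0]  => -2
value_3 [RRR]  L=[none]  R=[-2 -1 0]  => -3
value_4 [RRRB]  L=[-3]  R=[-2 -1 0]  => -5/2
value_5 [RRRBB]  L=[-3 -5/2]  R=[-2 -1 0]  => -9/4
value_6 [RRRBBB]  L=[-3 -5/2 -9/4]  R=[-2 -1 0]  => -17/8
value_7 [RRRBBBB]  L=[-3 -5/2 -9/4 -17/8]  R=[-2 -1 0]  => -33/16
value_8 [RRRBBBBR]  L=[-3 -5/2 -9/4 -17/8]  R=[-33/16 -2 -1 0]  => -67/32
value_9 [RRRBBBBRB]  L=[-3 -5/2 -9/4 -17/8 -67/32]  R=[-33/16 -2 -1 0]  => -133/64
value_10 [RRRBBBBRBR]  L=[-3 -5/2 -9/4 -17/8 -67/32]  R=[-133/64 -33/16 -2 -1 0]  => -267/128
value_11 [RRRBBBBRBRB]  L=[-3 -5/2 -9/4 -17/8 -67/32 -267/128]  R=[-133/64 -33/16 -2 -1 0]  => -533/256
value_12 [RRRBBBBRBRBB]  L=[-3 -5/2 -9/4 -17/8 -67/32 -267/128 -533/256]  R=[-133/64 -33/16 -2 -1 0]  => -1065/512
value_13 [RRRBBBBRBRBBB]  L=[-3 -5/2 -9/4 -17/8 -67/32 -267/128 -533/256 -1065/512]  R=[-133/64 -33/16 -2 -1 0]  => -2129/1024
value_14 [RRRBBBBRBRBBBB]  L=[-3 -5/2 -9/4 -17/8 -67/32 -267/128 -533/256 -1065/512 -2129/1024]  R=[-133/64 -33/16 -2 -1 0]  => -4257/2048
value_15 [RRRBBBBRBRBBBBB]  L=[-3 -5/2 -9/4 -17/8 -67/32 -267/128 -533/256 -1065/512 -2129/1024 -4257/2048]  R=[-133/64 -33/16 -2 -1 0]  => -8513/4096

-8513/4096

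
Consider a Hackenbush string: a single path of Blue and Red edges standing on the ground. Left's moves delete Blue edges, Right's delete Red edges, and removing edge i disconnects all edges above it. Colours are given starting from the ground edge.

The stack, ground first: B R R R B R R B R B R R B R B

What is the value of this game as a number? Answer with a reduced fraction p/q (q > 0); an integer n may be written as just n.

Build G(s[:k]) for k = 1..15, string s = B R R R B R R B R B R R B R B.
G_1 [B]  L=[0]  R=[·]  gives 1
G_2 [BR]  L=[0]  R=[1]  gives 1/2
G_3 [BRR]  L=[0]  R=[1/2, 1]  gives 1/4
G_4 [BRRR]  L=[0]  R=[1/4, 1/2, 1]  gives 1/8
G_5 [BRRRB]  L=[0, 1/8]  R=[1/4, 1/2, 1]  gives 3/16
G_6 [BRRRBR]  L=[0, 1/8]  R=[3/16, 1/4, 1/2, 1]  gives 5/32
G_7 [BRRRBRR]  L=[0, 1/8]  R=[5/32, 3/16, 1/4, 1/2, 1]  gives 9/64
G_8 [BRRRBRRB]  L=[0, 1/8, 9/64]  R=[5/32, 3/16, 1/4, 1/2, 1]  gives 19/128
G_9 [BRRRBRRBR]  L=[0, 1/8, 9/64]  R=[19/128, 5/32, 3/16, 1/4, 1/2, 1]  gives 37/256
G_10 [BRRRBRRBRB]  L=[0, 1/8, 9/64, 37/256]  R=[19/128, 5/32, 3/16, 1/4, 1/2, 1]  gives 75/512
G_11 [BRRRBRRBRBR]  L=[0, 1/8, 9/64, 37/256]  R=[75/512, 19/128, 5/32, 3/16, 1/4, 1/2, 1]  gives 149/1024
G_12 [BRRRBRRBRBRR]  L=[0, 1/8, 9/64, 37/256]  R=[149/1024, 75/512, 19/128, 5/32, 3/16, 1/4, 1/2, 1]  gives 297/2048
G_13 [BRRRBRRBRBRRB]  L=[0, 1/8, 9/64, 37/256, 297/2048]  R=[149/1024, 75/512, 19/128, 5/32, 3/16, 1/4, 1/2, 1]  gives 595/4096
G_14 [BRRRBRRBRBRRBR]  L=[0, 1/8, 9/64, 37/256, 297/2048]  R=[595/4096, 149/1024, 75/512, 19/128, 5/32, 3/16, 1/4, 1/2, 1]  gives 1189/8192
G_15 [BRRRBRRBRBRRBRB]  L=[0, 1/8, 9/64, 37/256, 297/2048, 1189/8192]  R=[595/4096, 149/1024, 75/512, 19/128, 5/32, 3/16, 1/4, 1/2, 1]  gives 2379/16384

2379/16384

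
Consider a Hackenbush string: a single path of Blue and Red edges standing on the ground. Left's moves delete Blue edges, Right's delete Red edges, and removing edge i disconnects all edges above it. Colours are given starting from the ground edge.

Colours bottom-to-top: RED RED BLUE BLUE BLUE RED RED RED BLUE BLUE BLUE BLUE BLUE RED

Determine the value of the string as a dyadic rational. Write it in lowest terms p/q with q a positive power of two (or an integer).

-4995/4096

step 1: add RED to get R; options L={ · } R={ 0 } = -1
step 2: add RED to get RR; options L={ · } R={ -1,0 } = -2
step 3: add BLUE to get RRB; options L={ -2 } R={ -1,0 } = -3/2
step 4: add BLUE to get RRBB; options L={ -2,-3/2 } R={ -1,0 } = -5/4
step 5: add BLUE to get RRBBB; options L={ -2,-3/2,-5/4 } R={ -1,0 } = -9/8
step 6: add RED to get RRBBBR; options L={ -2,-3/2,-5/4 } R={ -9/8,-1,0 } = -19/16
step 7: add RED to get RRBBBRR; options L={ -2,-3/2,-5/4 } R={ -19/16,-9/8,-1,0 } = -39/32
step 8: add RED to get RRBBBRRR; options L={ -2,-3/2,-5/4 } R={ -39/32,-19/16,-9/8,-1,0 } = -79/64
step 9: add BLUE to get RRBBBRRRB; options L={ -2,-3/2,-5/4,-79/64 } R={ -39/32,-19/16,-9/8,-1,0 } = -157/128
step 10: add BLUE to get RRBBBRRRBB; options L={ -2,-3/2,-5/4,-79/64,-157/128 } R={ -39/32,-19/16,-9/8,-1,0 } = -313/256
step 11: add BLUE to get RRBBBRRRBBB; options L={ -2,-3/2,-5/4,-79/64,-157/128,-313/256 } R={ -39/32,-19/16,-9/8,-1,0 } = -625/512
step 12: add BLUE to get RRBBBRRRBBBB; options L={ -2,-3/2,-5/4,-79/64,-157/128,-313/256,-625/512 } R={ -39/32,-19/16,-9/8,-1,0 } = -1249/1024
step 13: add BLUE to get RRBBBRRRBBBBB; options L={ -2,-3/2,-5/4,-79/64,-157/128,-313/256,-625/512,-1249/1024 } R={ -39/32,-19/16,-9/8,-1,0 } = -2497/2048
step 14: add RED to get RRBBBRRRBBBBBR; options L={ -2,-3/2,-5/4,-79/64,-157/128,-313/256,-625/512,-1249/1024 } R={ -2497/2048,-39/32,-19/16,-9/8,-1,0 } = -4995/4096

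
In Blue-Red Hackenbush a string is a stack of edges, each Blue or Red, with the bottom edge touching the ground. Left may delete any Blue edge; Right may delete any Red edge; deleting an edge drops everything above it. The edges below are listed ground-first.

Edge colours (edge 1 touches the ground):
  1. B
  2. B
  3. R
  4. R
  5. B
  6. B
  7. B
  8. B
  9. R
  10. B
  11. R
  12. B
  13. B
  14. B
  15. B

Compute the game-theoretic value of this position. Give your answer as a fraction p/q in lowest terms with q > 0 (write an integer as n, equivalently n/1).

12127/8192

Prefix values for B B R R B B B B R B R B B B B via {L|R} + simplicity:
val_1 [B]  L=[0]  R=[(no moves)]  => 1
val_2 [BB]  L=[0; 1]  R=[(no moves)]  => 2
val_3 [BBR]  L=[0; 1]  R=[2]  => 3/2
val_4 [BBRR]  L=[0; 1]  R=[3/2; 2]  => 5/4
val_5 [BBRRB]  L=[0; 1; 5/4]  R=[3/2; 2]  => 11/8
val_6 [BBRRBB]  L=[0; 1; 5/4; 11/8]  R=[3/2; 2]  => 23/16
val_7 [BBRRBBB]  L=[0; 1; 5/4; 11/8; 23/16]  R=[3/2; 2]  => 47/32
val_8 [BBRRBBBB]  L=[0; 1; 5/4; 11/8; 23/16; 47/32]  R=[3/2; 2]  => 95/64
val_9 [BBRRBBBBR]  L=[0; 1; 5/4; 11/8; 23/16; 47/32]  R=[95/64; 3/2; 2]  => 189/128
val_10 [BBRRBBBBRB]  L=[0; 1; 5/4; 11/8; 23/16; 47/32; 189/128]  R=[95/64; 3/2; 2]  => 379/256
val_11 [BBRRBBBBRBR]  L=[0; 1; 5/4; 11/8; 23/16; 47/32; 189/128]  R=[379/256; 95/64; 3/2; 2]  => 757/512
val_12 [BBRRBBBBRBRB]  L=[0; 1; 5/4; 11/8; 23/16; 47/32; 189/128; 757/512]  R=[379/256; 95/64; 3/2; 2]  => 1515/1024
val_13 [BBRRBBBBRBRBB]  L=[0; 1; 5/4; 11/8; 23/16; 47/32; 189/128; 757/512; 1515/1024]  R=[379/256; 95/64; 3/2; 2]  => 3031/2048
val_14 [BBRRBBBBRBRBBB]  L=[0; 1; 5/4; 11/8; 23/16; 47/32; 189/128; 757/512; 1515/1024; 3031/2048]  R=[379/256; 95/64; 3/2; 2]  => 6063/4096
val_15 [BBRRBBBBRBRBBBB]  L=[0; 1; 5/4; 11/8; 23/16; 47/32; 189/128; 757/512; 1515/1024; 3031/2048; 6063/4096]  R=[379/256; 95/64; 3/2; 2]  => 12127/8192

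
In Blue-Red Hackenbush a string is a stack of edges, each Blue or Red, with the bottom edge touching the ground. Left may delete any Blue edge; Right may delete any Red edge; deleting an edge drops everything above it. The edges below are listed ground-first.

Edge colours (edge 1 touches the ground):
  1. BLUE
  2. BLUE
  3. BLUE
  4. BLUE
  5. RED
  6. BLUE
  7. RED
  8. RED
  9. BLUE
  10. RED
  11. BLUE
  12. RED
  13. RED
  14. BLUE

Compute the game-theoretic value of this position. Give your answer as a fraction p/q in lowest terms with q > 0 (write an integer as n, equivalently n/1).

v_1 [B]  L=[0]  R=[—]  — 1
v_2 [BB]  L=[0; 1]  R=[—]  — 2
v_3 [BBB]  L=[0; 1; 2]  R=[—]  — 3
v_4 [BBBB]  L=[0; 1; 2; 3]  R=[—]  — 4
v_5 [BBBBR]  L=[0; 1; 2; 3]  R=[4]  — 7/2
v_6 [BBBBRB]  L=[0; 1; 2; 3; 7/2]  R=[4]  — 15/4
v_7 [BBBBRBR]  L=[0; 1; 2; 3; 7/2]  R=[15/4; 4]  — 29/8
v_8 [BBBBRBRR]  L=[0; 1; 2; 3; 7/2]  R=[29/8; 15/4; 4]  — 57/16
v_9 [BBBBRBRRB]  L=[0; 1; 2; 3; 7/2; 57/16]  R=[29/8; 15/4; 4]  — 115/32
v_10 [BBBBRBRRBR]  L=[0; 1; 2; 3; 7/2; 57/16]  R=[115/32; 29/8; 15/4; 4]  — 229/64
v_11 [BBBBRBRRBRB]  L=[0; 1; 2; 3; 7/2; 57/16; 229/64]  R=[115/32; 29/8; 15/4; 4]  — 459/128
v_12 [BBBBRBRRBRBR]  L=[0; 1; 2; 3; 7/2; 57/16; 229/64]  R=[459/128; 115/32; 29/8; 15/4; 4]  — 917/256
v_13 [BBBBRBRRBRBRR]  L=[0; 1; 2; 3; 7/2; 57/16; 229/64]  R=[917/256; 459/128; 115/32; 29/8; 15/4; 4]  — 1833/512
v_14 [BBBBRBRRBRBRRB]  L=[0; 1; 2; 3; 7/2; 57/16; 229/64; 1833/512]  R=[917/256; 459/128; 115/32; 29/8; 15/4; 4]  — 3667/1024

3667/1024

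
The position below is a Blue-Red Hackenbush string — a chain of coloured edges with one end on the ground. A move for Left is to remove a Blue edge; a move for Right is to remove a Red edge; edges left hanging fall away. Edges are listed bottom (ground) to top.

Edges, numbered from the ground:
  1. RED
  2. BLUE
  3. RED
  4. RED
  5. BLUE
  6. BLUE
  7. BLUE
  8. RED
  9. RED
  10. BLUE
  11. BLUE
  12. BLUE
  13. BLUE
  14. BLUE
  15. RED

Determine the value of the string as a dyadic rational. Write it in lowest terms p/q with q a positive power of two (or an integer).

v(R) = { (no moves) | 0 } -> -1
v(RB) = { -1 | 0 } -> -1/2
v(RBR) = { -1 | -1/2, 0 } -> -3/4
v(RBRR) = { -1 | -3/4, -1/2, 0 } -> -7/8
v(RBRRB) = { -1, -7/8 | -3/4, -1/2, 0 } -> -13/16
v(RBRRBB) = { -1, -7/8, -13/16 | -3/4, -1/2, 0 } -> -25/32
v(RBRRBBB) = { -1, -7/8, -13/16, -25/32 | -3/4, -1/2, 0 } -> -49/64
v(RBRRBBBR) = { -1, -7/8, -13/16, -25/32 | -49/64, -3/4, -1/2, 0 } -> -99/128
v(RBRRBBBRR) = { -1, -7/8, -13/16, -25/32 | -99/128, -49/64, -3/4, -1/2, 0 } -> -199/256
v(RBRRBBBRRB) = { -1, -7/8, -13/16, -25/32, -199/256 | -99/128, -49/64, -3/4, -1/2, 0 } -> -397/512
v(RBRRBBBRRBB) = { -1, -7/8, -13/16, -25/32, -199/256, -397/512 | -99/128, -49/64, -3/4, -1/2, 0 } -> -793/1024
v(RBRRBBBRRBBB) = { -1, -7/8, -13/16, -25/32, -199/256, -397/512, -793/1024 | -99/128, -49/64, -3/4, -1/2, 0 } -> -1585/2048
v(RBRRBBBRRBBBB) = { -1, -7/8, -13/16, -25/32, -199/256, -397/512, -793/1024, -1585/2048 | -99/128, -49/64, -3/4, -1/2, 0 } -> -3169/4096
v(RBRRBBBRRBBBBB) = { -1, -7/8, -13/16, -25/32, -199/256, -397/512, -793/1024, -1585/2048, -3169/4096 | -99/128, -49/64, -3/4, -1/2, 0 } -> -6337/8192
v(RBRRBBBRRBBBBBR) = { -1, -7/8, -13/16, -25/32, -199/256, -397/512, -793/1024, -1585/2048, -3169/4096 | -6337/8192, -99/128, -49/64, -3/4, -1/2, 0 } -> -12675/16384

-12675/16384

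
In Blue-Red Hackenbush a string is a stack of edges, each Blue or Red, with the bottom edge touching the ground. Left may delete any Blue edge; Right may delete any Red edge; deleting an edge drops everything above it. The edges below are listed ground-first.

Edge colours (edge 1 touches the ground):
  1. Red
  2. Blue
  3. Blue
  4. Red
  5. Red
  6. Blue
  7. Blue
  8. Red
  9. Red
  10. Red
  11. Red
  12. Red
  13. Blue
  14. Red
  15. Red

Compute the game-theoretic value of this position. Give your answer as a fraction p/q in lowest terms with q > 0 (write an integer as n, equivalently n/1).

-6647/16384

Build g(s[:k]) for k = 1..15, string s = Red Blue Blue Red Red Blue Blue Red Red Red Red Red Blue Red Red.
g(R) = { — | 0 } — -1
g(RB) = { -1 | 0 } — -1/2
g(RBB) = { -1 -1/2 | 0 } — -1/4
g(RBBR) = { -1 -1/2 | -1/4 0 } — -3/8
g(RBBRR) = { -1 -1/2 | -3/8 -1/4 0 } — -7/16
g(RBBRRB) = { -1 -1/2 -7/16 | -3/8 -1/4 0 } — -13/32
g(RBBRRBB) = { -1 -1/2 -7/16 -13/32 | -3/8 -1/4 0 } — -25/64
g(RBBRRBBR) = { -1 -1/2 -7/16 -13/32 | -25/64 -3/8 -1/4 0 } — -51/128
g(RBBRRBBRR) = { -1 -1/2 -7/16 -13/32 | -51/128 -25/64 -3/8 -1/4 0 } — -103/256
g(RBBRRBBRRR) = { -1 -1/2 -7/16 -13/32 | -103/256 -51/128 -25/64 -3/8 -1/4 0 } — -207/512
g(RBBRRBBRRRR) = { -1 -1/2 -7/16 -13/32 | -207/512 -103/256 -51/128 -25/64 -3/8 -1/4 0 } — -415/1024
g(RBBRRBBRRRRR) = { -1 -1/2 -7/16 -13/32 | -415/1024 -207/512 -103/256 -51/128 -25/64 -3/8 -1/4 0 } — -831/2048
g(RBBRRBBRRRRRB) = { -1 -1/2 -7/16 -13/32 -831/2048 | -415/1024 -207/512 -103/256 -51/128 -25/64 -3/8 -1/4 0 } — -1661/4096
g(RBBRRBBRRRRRBR) = { -1 -1/2 -7/16 -13/32 -831/2048 | -1661/4096 -415/1024 -207/512 -103/256 -51/128 -25/64 -3/8 -1/4 0 } — -3323/8192
g(RBBRRBBRRRRRBRR) = { -1 -1/2 -7/16 -13/32 -831/2048 | -3323/8192 -1661/4096 -415/1024 -207/512 -103/256 -51/128 -25/64 -3/8 -1/4 0 } — -6647/16384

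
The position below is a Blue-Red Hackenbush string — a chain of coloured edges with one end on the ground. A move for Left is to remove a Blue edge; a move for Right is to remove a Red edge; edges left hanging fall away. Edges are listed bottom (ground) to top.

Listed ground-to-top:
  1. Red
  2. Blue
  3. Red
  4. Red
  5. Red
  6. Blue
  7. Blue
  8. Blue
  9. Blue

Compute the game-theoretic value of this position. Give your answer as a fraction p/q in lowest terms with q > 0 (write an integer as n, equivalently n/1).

-225/256

Recurse on prefixes of the 9-edge string Red Blue Red Red Red Blue Blue Blue Blue:
step 1: add Red to get R; options L={ none } R={ 0 } gives -1
step 2: add Blue to get RB; options L={ -1 } R={ 0 } gives -1/2
step 3: add Red to get RBR; options L={ -1 } R={ -1/2 0 } gives -3/4
step 4: add Red to get RBRR; options L={ -1 } R={ -3/4 -1/2 0 } gives -7/8
step 5: add Red to get RBRRR; options L={ -1 } R={ -7/8 -3/4 -1/2 0 } gives -15/16
step 6: add Blue to get RBRRRB; options L={ -1 -15/16 } R={ -7/8 -3/4 -1/2 0 } gives -29/32
step 7: add Blue to get RBRRRBB; options L={ -1 -15/16 -29/32 } R={ -7/8 -3/4 -1/2 0 } gives -57/64
step 8: add Blue to get RBRRRBBB; options L={ -1 -15/16 -29/32 -57/64 } R={ -7/8 -3/4 -1/2 0 } gives -113/128
step 9: add Blue to get RBRRRBBBB; options L={ -1 -15/16 -29/32 -57/64 -113/128 } R={ -7/8 -3/4 -1/2 0 } gives -225/256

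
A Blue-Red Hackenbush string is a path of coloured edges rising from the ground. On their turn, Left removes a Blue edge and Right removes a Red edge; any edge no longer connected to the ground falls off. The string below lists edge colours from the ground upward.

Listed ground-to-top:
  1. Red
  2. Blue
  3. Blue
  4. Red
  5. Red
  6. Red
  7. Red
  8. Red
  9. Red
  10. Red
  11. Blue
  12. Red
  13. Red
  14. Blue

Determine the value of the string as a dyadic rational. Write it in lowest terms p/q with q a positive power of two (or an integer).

step 1: add Red to get R; options L={ — } R={ 0 } -> -1
step 2: add Blue to get RB; options L={ -1 } R={ 0 } -> -1/2
step 3: add Blue to get RBB; options L={ -1 -1/2 } R={ 0 } -> -1/4
step 4: add Red to get RBBR; options L={ -1 -1/2 } R={ -1/4 0 } -> -3/8
step 5: add Red to get RBBRR; options L={ -1 -1/2 } R={ -3/8 -1/4 0 } -> -7/16
step 6: add Red to get RBBRRR; options L={ -1 -1/2 } R={ -7/16 -3/8 -1/4 0 } -> -15/32
step 7: add Red to get RBBRRRR; options L={ -1 -1/2 } R={ -15/32 -7/16 -3/8 -1/4 0 } -> -31/64
step 8: add Red to get RBBRRRRR; options L={ -1 -1/2 } R={ -31/64 -15/32 -7/16 -3/8 -1/4 0 } -> -63/128
step 9: add Red to get RBBRRRRRR; options L={ -1 -1/2 } R={ -63/128 -31/64 -15/32 -7/16 -3/8 -1/4 0 } -> -127/256
step 10: add Red to get RBBRRRRRRR; options L={ -1 -1/2 } R={ -127/256 -63/128 -31/64 -15/32 -7/16 -3/8 -1/4 0 } -> -255/512
step 11: add Blue to get RBBRRRRRRRB; options L={ -1 -1/2 -255/512 } R={ -127/256 -63/128 -31/64 -15/32 -7/16 -3/8 -1/4 0 } -> -509/1024
step 12: add Red to get RBBRRRRRRRBR; options L={ -1 -1/2 -255/512 } R={ -509/1024 -127/256 -63/128 -31/64 -15/32 -7/16 -3/8 -1/4 0 } -> -1019/2048
step 13: add Red to get RBBRRRRRRRBRR; options L={ -1 -1/2 -255/512 } R={ -1019/2048 -509/1024 -127/256 -63/128 -31/64 -15/32 -7/16 -3/8 -1/4 0 } -> -2039/4096
step 14: add Blue to get RBBRRRRRRRBRRB; options L={ -1 -1/2 -255/512 -2039/4096 } R={ -1019/2048 -509/1024 -127/256 -63/128 -31/64 -15/32 -7/16 -3/8 -1/4 0 } -> -4077/8192

-4077/8192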